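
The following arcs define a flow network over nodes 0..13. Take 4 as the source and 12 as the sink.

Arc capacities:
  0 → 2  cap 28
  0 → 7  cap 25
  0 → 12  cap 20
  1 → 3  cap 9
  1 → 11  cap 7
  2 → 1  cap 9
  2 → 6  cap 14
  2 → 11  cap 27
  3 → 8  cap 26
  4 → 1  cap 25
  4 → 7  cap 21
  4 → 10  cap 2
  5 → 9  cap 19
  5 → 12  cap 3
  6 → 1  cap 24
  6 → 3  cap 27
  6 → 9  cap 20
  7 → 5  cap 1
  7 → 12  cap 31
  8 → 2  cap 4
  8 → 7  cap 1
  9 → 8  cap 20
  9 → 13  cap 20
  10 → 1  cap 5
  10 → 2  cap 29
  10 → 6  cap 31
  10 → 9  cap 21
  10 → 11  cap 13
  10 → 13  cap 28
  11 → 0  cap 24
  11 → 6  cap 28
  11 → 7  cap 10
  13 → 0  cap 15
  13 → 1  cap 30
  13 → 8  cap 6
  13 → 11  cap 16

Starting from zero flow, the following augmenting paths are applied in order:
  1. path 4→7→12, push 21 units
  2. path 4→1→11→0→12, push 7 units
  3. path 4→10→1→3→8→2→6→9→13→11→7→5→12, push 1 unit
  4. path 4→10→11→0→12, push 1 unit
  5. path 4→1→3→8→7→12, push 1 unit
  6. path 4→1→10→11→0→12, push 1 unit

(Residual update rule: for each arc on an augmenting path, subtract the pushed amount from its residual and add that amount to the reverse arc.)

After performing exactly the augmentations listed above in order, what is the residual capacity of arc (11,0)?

after path 1 (4→7→12, push 21): res(11,0)=24
after path 2 (4→1→11→0→12, push 7): res(11,0)=17
after path 3 (4→10→1→3→8→2→6→9→13→11→7→5→12, push 1): res(11,0)=17
after path 4 (4→10→11→0→12, push 1): res(11,0)=16
after path 5 (4→1→3→8→7→12, push 1): res(11,0)=16
after path 6 (4→1→10→11→0→12, push 1): res(11,0)=15

Residual capacity of (11,0): 15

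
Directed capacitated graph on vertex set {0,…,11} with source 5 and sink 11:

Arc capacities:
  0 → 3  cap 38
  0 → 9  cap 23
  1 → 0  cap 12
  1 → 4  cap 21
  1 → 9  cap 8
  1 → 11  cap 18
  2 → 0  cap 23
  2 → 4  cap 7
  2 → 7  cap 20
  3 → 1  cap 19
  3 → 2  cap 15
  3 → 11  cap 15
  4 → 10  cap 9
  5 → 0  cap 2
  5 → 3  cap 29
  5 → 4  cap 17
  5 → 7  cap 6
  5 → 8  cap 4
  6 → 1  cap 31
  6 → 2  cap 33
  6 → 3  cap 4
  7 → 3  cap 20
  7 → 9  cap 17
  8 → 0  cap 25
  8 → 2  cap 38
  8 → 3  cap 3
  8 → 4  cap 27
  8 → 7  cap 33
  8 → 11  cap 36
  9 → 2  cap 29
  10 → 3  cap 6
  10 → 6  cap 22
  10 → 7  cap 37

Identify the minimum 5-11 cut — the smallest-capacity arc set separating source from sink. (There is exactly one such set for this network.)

augment #1: 5→3→11 push 15
augment #2: 5→8→11 push 4
augment #3: 5→3→1→11 push 14
augment #4: 5→0→3→1→11 push 2
augment #5: 5→7→3→1→11 push 2
max flow = 37; residual-reachable set from 5 gives S-side
cut edges (S→T): {(1,11), (3,11), (5,8)} total cap 37

Min-cut arcs: {(1,11), (3,11), (5,8)} (total capacity 37)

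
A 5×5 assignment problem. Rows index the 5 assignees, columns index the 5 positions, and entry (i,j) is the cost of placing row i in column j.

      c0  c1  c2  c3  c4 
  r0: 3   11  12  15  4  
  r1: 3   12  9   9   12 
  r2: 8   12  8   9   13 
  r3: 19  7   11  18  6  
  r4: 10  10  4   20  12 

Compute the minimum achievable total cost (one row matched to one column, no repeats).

optimal assignment: row0→col4 (cost 4), row1→col0 (cost 3), row2→col3 (cost 9), row3→col1 (cost 7), row4→col2 (cost 4)
total = 4 + 3 + 9 + 7 + 4 = 27

Minimum assignment cost: 27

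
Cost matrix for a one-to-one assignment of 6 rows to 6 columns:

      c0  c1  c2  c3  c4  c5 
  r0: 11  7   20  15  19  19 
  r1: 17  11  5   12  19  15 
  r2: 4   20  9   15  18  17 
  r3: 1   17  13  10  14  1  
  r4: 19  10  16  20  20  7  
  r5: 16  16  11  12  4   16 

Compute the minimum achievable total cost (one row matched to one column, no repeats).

optimal assignment: row0→col1 (cost 7), row1→col2 (cost 5), row2→col0 (cost 4), row3→col3 (cost 10), row4→col5 (cost 7), row5→col4 (cost 4)
total = 7 + 5 + 4 + 10 + 7 + 4 = 37

Minimum assignment cost: 37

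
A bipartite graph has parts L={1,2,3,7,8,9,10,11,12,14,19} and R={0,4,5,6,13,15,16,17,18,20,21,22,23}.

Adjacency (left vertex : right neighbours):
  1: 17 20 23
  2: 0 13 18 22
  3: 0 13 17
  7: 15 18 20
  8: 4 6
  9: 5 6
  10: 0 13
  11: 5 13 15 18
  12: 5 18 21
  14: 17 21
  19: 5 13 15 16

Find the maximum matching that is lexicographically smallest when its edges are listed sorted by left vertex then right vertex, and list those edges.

Lex-smallest maximum matching: {(1,17), (2,18), (3,0), (7,20), (8,4), (9,6), (10,13), (11,15), (12,5), (14,21), (19,16)}

|M| = 11 (so the lex-smallest maximum matching has 11 edges)
process left vertices in ascending order; for each, take the smallest-labelled available neighbour that still permits 11 edges overall, or leave it unmatched if none does
lex-smallest matching: {1-17, 2-18, 3-0, 7-20, 8-4, 9-6, 10-13, 11-15, 12-5, 14-21, 19-16}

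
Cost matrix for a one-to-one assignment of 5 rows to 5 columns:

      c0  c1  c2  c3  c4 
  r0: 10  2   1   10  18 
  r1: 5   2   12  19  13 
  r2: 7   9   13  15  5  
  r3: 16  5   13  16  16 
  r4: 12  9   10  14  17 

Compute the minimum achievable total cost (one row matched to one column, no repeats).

Minimum assignment cost: 30

optimal assignment: row0→col2 (cost 1), row1→col0 (cost 5), row2→col4 (cost 5), row3→col1 (cost 5), row4→col3 (cost 14)
total = 1 + 5 + 5 + 5 + 14 = 30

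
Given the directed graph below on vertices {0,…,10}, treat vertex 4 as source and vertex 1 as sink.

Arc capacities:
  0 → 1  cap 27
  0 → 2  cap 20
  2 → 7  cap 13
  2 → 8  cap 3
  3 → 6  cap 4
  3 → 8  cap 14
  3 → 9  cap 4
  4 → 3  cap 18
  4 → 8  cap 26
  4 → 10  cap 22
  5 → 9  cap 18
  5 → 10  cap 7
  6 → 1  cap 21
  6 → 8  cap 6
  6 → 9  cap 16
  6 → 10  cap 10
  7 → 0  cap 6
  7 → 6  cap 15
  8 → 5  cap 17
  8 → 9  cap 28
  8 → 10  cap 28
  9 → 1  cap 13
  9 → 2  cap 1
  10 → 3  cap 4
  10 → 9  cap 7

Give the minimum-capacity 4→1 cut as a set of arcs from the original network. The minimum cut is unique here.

Min-cut arcs: {(3,6), (9,1), (9,2)} (total capacity 18)

augment #1: 4→3→6→1 push 4
augment #2: 4→3→9→1 push 4
augment #3: 4→8→9→1 push 9
augment #4: 4→8→9→2→7→0→1 push 1
max flow = 18; residual-reachable set from 4 gives S-side
cut edges (S→T): {(3,6), (9,1), (9,2)} total cap 18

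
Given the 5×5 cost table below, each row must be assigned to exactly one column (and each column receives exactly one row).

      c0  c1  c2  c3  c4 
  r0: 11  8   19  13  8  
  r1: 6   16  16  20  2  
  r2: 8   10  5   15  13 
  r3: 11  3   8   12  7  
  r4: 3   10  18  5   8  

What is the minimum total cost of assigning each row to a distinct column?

one of 2 optimal assignments: row0→col0 (cost 11), row1→col4 (cost 2), row2→col2 (cost 5), row3→col1 (cost 3), row4→col3 (cost 5)
total = 11 + 2 + 5 + 3 + 5 = 26

Minimum assignment cost: 26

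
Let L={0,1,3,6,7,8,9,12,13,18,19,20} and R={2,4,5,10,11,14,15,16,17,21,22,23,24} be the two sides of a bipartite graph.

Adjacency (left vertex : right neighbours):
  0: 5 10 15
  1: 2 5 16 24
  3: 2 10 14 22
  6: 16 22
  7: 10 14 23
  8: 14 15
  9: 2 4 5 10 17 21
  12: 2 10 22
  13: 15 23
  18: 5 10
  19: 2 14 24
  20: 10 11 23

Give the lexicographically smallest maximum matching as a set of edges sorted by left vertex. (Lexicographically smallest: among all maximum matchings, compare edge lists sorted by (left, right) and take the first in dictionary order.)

|M| = 11 (so the lex-smallest maximum matching has 11 edges)
process left vertices in ascending order; for each, take the smallest-labelled available neighbour that still permits 11 edges overall, or leave it unmatched if none does
lex-smallest matching: {0-5, 1-2, 3-10, 6-16, 7-14, 8-15, 9-4, 12-22, 13-23, 19-24, 20-11}

Lex-smallest maximum matching: {(0,5), (1,2), (3,10), (6,16), (7,14), (8,15), (9,4), (12,22), (13,23), (19,24), (20,11)}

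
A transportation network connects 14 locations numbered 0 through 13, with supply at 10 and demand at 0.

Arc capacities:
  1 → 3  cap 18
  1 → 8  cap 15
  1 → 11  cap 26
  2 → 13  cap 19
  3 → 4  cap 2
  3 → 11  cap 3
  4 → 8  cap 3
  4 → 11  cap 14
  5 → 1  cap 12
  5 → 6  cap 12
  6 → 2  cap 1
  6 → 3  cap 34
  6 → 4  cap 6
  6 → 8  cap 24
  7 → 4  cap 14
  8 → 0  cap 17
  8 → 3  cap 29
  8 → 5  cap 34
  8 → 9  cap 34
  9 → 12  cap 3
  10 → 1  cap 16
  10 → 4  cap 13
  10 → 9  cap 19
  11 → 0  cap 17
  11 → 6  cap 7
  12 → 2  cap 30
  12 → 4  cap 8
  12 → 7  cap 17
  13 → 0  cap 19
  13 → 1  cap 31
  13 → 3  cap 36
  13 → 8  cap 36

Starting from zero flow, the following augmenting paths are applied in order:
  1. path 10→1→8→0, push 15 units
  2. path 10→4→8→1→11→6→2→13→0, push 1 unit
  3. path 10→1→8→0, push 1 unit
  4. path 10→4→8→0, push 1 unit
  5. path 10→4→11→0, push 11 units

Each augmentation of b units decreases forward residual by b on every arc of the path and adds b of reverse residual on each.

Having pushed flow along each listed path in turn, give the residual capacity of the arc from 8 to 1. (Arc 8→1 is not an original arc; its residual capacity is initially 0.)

after path 1 (10→1→8→0, push 15): res(8,1)=15
after path 2 (10→4→8→1→11→6→2→13→0, push 1): res(8,1)=14
after path 3 (10→1→8→0, push 1): res(8,1)=15
after path 4 (10→4→8→0, push 1): res(8,1)=15
after path 5 (10→4→11→0, push 11): res(8,1)=15

Residual capacity of (8,1): 15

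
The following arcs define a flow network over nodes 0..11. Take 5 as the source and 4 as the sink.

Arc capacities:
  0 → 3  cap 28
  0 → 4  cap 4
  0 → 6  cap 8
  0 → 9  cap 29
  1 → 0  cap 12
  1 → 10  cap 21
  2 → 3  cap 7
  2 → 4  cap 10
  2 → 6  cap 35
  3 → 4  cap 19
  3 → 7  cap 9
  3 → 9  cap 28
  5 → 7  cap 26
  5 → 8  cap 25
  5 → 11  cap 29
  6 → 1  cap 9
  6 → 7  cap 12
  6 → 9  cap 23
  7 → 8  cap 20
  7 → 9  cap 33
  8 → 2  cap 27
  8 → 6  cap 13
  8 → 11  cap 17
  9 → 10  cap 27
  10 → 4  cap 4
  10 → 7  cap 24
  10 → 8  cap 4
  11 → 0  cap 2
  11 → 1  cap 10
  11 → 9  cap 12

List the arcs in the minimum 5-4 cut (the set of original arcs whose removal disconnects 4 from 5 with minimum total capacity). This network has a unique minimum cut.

Min-cut arcs: {(1,0), (2,3), (2,4), (10,4), (11,0)} (total capacity 35)

augment #1: 5→8→2→4 push 10
augment #2: 5→11→0→4 push 2
augment #3: 5→7→9→10→4 push 4
augment #4: 5→8→2→3→4 push 7
augment #5: 5→11→1→0→4 push 2
augment #6: 5→11→1→0→3→4 push 8
augment #7: 5→8→6→1→0→3→4 push 2
max flow = 35; residual-reachable set from 5 gives S-side
cut edges (S→T): {(1,0), (2,3), (2,4), (10,4), (11,0)} total cap 35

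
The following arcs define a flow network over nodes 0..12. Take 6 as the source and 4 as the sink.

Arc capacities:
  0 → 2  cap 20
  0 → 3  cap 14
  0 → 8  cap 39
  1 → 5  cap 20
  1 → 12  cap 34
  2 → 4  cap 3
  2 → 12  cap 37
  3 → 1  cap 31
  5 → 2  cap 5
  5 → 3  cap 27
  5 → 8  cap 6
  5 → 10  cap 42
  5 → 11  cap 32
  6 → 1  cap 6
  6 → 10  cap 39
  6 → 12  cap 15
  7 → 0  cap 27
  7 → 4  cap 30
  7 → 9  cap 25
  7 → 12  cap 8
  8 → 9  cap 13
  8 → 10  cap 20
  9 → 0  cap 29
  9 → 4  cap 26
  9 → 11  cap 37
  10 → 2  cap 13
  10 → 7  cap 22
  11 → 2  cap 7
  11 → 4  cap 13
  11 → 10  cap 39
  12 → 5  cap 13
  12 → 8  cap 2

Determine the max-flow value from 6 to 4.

Maximum flow value: 46

augment #1: 6→10→2→4 bottleneck 3, total now 3
augment #2: 6→10→7→4 bottleneck 22, total now 25
augment #3: 6→1→5→11→4 bottleneck 6, total now 31
augment #4: 6→12→5→11→4 bottleneck 7, total now 38
augment #5: 6→12→8→9→4 bottleneck 2, total now 40
augment #6: 6→12→5→8→9→4 bottleneck 6, total now 46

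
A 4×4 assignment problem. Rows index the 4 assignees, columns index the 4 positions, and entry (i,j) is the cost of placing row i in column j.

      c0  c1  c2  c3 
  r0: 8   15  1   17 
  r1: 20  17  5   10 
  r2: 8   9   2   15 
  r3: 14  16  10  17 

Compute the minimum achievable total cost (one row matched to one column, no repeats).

Minimum assignment cost: 34

optimal assignment: row0→col2 (cost 1), row1→col3 (cost 10), row2→col1 (cost 9), row3→col0 (cost 14)
total = 1 + 10 + 9 + 14 = 34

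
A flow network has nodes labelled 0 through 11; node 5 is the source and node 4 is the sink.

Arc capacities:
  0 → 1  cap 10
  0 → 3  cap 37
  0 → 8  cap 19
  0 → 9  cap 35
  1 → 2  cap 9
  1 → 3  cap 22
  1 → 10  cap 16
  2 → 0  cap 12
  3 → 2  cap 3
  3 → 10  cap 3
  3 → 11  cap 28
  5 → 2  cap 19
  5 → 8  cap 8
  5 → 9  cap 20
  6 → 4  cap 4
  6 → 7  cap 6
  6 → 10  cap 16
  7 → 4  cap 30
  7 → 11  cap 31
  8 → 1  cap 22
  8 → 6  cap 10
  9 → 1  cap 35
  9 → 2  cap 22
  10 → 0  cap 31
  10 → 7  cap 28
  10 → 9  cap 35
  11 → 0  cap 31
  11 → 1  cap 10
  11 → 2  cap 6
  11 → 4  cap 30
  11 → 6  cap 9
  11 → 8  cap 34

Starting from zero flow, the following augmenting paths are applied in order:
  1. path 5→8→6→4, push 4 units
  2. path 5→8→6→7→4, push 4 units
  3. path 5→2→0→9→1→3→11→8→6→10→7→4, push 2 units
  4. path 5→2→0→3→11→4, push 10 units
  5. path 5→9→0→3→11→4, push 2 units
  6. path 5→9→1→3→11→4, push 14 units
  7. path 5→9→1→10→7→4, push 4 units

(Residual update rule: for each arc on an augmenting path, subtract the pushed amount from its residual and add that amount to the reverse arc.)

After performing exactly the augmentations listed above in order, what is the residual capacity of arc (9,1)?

after path 1 (5→8→6→4, push 4): res(9,1)=35
after path 2 (5→8→6→7→4, push 4): res(9,1)=35
after path 3 (5→2→0→9→1→3→11→8→6→10→7→4, push 2): res(9,1)=33
after path 4 (5→2→0→3→11→4, push 10): res(9,1)=33
after path 5 (5→9→0→3→11→4, push 2): res(9,1)=33
after path 6 (5→9→1→3→11→4, push 14): res(9,1)=19
after path 7 (5→9→1→10→7→4, push 4): res(9,1)=15

Residual capacity of (9,1): 15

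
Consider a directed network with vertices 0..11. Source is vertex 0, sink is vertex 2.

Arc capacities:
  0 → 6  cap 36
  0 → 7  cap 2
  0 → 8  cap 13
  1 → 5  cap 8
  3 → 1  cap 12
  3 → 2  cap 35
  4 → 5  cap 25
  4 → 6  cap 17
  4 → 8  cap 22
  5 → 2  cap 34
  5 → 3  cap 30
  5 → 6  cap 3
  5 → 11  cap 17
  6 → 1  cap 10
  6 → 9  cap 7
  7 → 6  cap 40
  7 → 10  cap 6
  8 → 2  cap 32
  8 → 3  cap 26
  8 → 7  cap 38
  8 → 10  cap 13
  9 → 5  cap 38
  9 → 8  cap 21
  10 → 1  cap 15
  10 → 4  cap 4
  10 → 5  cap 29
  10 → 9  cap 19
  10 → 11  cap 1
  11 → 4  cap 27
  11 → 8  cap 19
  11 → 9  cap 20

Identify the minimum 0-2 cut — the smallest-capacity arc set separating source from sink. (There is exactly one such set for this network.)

Min-cut arcs: {(0,7), (0,8), (1,5), (6,9)} (total capacity 30)

augment #1: 0→8→2 push 13
augment #2: 0→6→1→5→2 push 8
augment #3: 0→6→9→5→2 push 7
augment #4: 0→7→10→5→2 push 2
max flow = 30; residual-reachable set from 0 gives S-side
cut edges (S→T): {(0,7), (0,8), (1,5), (6,9)} total cap 30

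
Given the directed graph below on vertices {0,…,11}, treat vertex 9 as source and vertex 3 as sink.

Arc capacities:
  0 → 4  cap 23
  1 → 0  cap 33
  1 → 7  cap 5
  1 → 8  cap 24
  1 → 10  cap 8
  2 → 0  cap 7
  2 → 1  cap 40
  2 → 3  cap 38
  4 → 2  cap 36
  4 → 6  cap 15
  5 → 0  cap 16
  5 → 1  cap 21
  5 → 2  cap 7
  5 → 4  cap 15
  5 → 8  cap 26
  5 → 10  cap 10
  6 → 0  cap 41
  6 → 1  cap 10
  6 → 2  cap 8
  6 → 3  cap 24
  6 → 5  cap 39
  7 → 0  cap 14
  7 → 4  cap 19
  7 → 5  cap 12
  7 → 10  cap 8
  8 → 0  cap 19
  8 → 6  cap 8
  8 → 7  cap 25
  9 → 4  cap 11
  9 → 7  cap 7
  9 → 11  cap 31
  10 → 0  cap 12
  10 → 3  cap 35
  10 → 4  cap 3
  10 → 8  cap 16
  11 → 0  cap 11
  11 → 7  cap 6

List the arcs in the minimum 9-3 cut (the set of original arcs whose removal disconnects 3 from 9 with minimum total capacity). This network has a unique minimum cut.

augment #1: 9→4→2→3 push 11
augment #2: 9→7→10→3 push 7
augment #3: 9→11→7→10→3 push 1
augment #4: 9→11→0→4→2→3 push 11
augment #5: 9→11→7→4→2→3 push 5
max flow = 35; residual-reachable set from 9 gives S-side
cut edges (S→T): {(9,4), (9,7), (11,0), (11,7)} total cap 35

Min-cut arcs: {(9,4), (9,7), (11,0), (11,7)} (total capacity 35)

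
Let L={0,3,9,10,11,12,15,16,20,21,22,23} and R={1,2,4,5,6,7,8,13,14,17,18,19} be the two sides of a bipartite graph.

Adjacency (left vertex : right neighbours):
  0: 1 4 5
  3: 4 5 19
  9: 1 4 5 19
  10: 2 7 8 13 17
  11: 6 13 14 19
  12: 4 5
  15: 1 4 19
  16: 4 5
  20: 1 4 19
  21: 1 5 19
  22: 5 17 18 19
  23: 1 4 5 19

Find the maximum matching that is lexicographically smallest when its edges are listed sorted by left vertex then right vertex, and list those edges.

|M| = 7 (so the lex-smallest maximum matching has 7 edges)
process left vertices in ascending order; for each, take the smallest-labelled available neighbour that still permits 7 edges overall, or leave it unmatched if none does
lex-smallest matching: {0-1, 3-4, 9-5, 10-2, 11-6, 15-19, 22-17}

Lex-smallest maximum matching: {(0,1), (3,4), (9,5), (10,2), (11,6), (15,19), (22,17)}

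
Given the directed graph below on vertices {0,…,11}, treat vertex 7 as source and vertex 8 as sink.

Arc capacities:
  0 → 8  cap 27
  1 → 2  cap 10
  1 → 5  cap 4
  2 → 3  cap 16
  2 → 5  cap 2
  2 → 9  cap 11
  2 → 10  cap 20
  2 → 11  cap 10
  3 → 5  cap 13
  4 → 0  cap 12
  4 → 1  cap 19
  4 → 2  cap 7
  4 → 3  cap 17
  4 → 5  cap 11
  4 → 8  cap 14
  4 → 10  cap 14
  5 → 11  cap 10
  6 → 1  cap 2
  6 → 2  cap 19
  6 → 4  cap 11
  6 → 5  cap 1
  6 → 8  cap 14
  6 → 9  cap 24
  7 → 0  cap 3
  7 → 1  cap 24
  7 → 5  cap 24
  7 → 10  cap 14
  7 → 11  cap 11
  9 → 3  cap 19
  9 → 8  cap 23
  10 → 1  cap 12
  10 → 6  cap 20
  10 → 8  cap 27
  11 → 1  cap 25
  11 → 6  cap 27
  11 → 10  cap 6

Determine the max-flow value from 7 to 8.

Maximum flow value: 48

augment #1: 7→0→8 bottleneck 3, total now 3
augment #2: 7→10→8 bottleneck 14, total now 17
augment #3: 7→11→6→8 bottleneck 11, total now 28
augment #4: 7→1→2→9→8 bottleneck 10, total now 38
augment #5: 7→5→11→6→8 bottleneck 3, total now 41
augment #6: 7→5→11→10→8 bottleneck 6, total now 47
augment #7: 7→5→11→6→4→8 bottleneck 1, total now 48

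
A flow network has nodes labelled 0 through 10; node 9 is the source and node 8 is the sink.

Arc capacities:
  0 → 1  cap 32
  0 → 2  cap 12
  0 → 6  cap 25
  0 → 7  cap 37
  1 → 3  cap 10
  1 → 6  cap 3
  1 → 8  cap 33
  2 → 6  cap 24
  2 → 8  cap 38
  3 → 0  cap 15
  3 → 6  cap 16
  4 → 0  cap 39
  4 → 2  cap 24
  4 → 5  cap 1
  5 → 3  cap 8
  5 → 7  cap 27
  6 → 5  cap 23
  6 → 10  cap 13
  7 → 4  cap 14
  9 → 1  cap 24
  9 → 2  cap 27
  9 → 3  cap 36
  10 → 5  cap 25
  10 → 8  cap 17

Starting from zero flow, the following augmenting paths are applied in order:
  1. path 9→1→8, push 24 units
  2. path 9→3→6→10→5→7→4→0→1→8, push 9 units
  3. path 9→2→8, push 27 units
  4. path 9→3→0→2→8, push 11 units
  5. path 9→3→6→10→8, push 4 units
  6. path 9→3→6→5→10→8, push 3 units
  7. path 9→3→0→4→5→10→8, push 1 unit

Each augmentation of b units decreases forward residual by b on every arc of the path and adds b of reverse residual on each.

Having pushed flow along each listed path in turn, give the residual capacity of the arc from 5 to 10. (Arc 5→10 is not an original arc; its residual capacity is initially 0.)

Residual capacity of (5,10): 5

after path 1 (9→1→8, push 24): res(5,10)=0
after path 2 (9→3→6→10→5→7→4→0→1→8, push 9): res(5,10)=9
after path 3 (9→2→8, push 27): res(5,10)=9
after path 4 (9→3→0→2→8, push 11): res(5,10)=9
after path 5 (9→3→6→10→8, push 4): res(5,10)=9
after path 6 (9→3→6→5→10→8, push 3): res(5,10)=6
after path 7 (9→3→0→4→5→10→8, push 1): res(5,10)=5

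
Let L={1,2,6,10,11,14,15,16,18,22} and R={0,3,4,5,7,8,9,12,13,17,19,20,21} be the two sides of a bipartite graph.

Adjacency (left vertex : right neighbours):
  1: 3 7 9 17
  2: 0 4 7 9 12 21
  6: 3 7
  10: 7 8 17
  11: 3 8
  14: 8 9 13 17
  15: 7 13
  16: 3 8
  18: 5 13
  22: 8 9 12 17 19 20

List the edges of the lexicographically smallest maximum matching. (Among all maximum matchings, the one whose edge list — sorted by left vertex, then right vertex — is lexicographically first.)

|M| = 9 (so the lex-smallest maximum matching has 9 edges)
process left vertices in ascending order; for each, take the smallest-labelled available neighbour that still permits 9 edges overall, or leave it unmatched if none does
lex-smallest matching: {1-3, 2-0, 6-7, 10-17, 11-8, 14-9, 15-13, 18-5, 22-12}

Lex-smallest maximum matching: {(1,3), (2,0), (6,7), (10,17), (11,8), (14,9), (15,13), (18,5), (22,12)}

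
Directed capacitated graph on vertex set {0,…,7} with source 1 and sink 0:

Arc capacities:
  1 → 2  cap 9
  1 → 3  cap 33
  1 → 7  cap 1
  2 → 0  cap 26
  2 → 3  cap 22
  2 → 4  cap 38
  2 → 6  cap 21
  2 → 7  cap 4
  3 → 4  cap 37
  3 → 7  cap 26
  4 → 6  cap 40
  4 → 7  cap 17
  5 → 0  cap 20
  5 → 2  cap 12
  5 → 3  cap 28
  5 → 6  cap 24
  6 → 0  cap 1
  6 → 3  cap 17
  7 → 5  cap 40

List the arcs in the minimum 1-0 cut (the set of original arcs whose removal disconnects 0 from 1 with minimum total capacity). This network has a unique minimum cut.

Min-cut arcs: {(1,2), (5,0), (5,2), (6,0)} (total capacity 42)

augment #1: 1→2→0 push 9
augment #2: 1→7→5→0 push 1
augment #3: 1→3→4→6→0 push 1
augment #4: 1→3→7→5→0 push 19
augment #5: 1→3→7→5→2→0 push 7
augment #6: 1→3→4→7→5→2→0 push 5
max flow = 42; residual-reachable set from 1 gives S-side
cut edges (S→T): {(1,2), (5,0), (5,2), (6,0)} total cap 42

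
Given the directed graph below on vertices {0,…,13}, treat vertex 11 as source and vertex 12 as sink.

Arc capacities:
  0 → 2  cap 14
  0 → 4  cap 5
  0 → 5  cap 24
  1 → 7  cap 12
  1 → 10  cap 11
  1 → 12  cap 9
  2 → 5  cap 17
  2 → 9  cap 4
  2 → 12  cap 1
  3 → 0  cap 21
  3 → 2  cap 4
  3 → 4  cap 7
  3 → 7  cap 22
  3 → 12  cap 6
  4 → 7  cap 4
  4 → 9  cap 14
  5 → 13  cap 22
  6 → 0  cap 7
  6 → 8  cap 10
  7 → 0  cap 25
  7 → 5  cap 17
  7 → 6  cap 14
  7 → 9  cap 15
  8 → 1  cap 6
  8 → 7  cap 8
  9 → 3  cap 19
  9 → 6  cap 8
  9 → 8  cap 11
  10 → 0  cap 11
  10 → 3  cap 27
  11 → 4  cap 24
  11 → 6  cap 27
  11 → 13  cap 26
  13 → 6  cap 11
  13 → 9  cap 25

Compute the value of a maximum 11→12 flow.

Maximum flow value: 13

augment #1: 11→4→9→3→12 bottleneck 6, total now 6
augment #2: 11→6→0→2→12 bottleneck 1, total now 7
augment #3: 11→6→8→1→12 bottleneck 6, total now 13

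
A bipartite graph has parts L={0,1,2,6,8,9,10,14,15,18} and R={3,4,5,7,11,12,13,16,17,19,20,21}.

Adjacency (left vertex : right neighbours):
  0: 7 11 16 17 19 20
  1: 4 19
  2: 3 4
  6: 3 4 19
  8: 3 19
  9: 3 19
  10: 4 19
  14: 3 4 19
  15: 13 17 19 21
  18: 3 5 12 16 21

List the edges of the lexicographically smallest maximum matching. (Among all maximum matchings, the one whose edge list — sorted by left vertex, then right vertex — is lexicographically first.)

Lex-smallest maximum matching: {(0,7), (1,4), (2,3), (6,19), (15,13), (18,5)}

|M| = 6 (so the lex-smallest maximum matching has 6 edges)
process left vertices in ascending order; for each, take the smallest-labelled available neighbour that still permits 6 edges overall, or leave it unmatched if none does
lex-smallest matching: {0-7, 1-4, 2-3, 6-19, 15-13, 18-5}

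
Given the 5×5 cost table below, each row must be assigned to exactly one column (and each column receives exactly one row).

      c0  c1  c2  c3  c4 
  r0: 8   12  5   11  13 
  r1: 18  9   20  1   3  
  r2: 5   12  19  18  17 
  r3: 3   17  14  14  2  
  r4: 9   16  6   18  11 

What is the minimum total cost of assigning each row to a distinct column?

Minimum assignment cost: 26

optimal assignment: row0→col1 (cost 12), row1→col3 (cost 1), row2→col0 (cost 5), row3→col4 (cost 2), row4→col2 (cost 6)
total = 12 + 1 + 5 + 2 + 6 = 26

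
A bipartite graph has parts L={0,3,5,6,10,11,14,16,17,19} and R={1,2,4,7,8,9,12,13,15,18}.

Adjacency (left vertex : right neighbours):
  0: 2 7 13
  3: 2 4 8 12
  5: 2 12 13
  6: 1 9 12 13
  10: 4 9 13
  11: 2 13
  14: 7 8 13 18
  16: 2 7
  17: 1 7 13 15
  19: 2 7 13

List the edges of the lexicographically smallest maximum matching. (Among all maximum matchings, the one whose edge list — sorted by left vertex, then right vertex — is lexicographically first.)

Lex-smallest maximum matching: {(0,2), (3,4), (5,12), (6,1), (10,9), (11,13), (14,8), (16,7), (17,15)}

|M| = 9 (so the lex-smallest maximum matching has 9 edges)
process left vertices in ascending order; for each, take the smallest-labelled available neighbour that still permits 9 edges overall, or leave it unmatched if none does
lex-smallest matching: {0-2, 3-4, 5-12, 6-1, 10-9, 11-13, 14-8, 16-7, 17-15}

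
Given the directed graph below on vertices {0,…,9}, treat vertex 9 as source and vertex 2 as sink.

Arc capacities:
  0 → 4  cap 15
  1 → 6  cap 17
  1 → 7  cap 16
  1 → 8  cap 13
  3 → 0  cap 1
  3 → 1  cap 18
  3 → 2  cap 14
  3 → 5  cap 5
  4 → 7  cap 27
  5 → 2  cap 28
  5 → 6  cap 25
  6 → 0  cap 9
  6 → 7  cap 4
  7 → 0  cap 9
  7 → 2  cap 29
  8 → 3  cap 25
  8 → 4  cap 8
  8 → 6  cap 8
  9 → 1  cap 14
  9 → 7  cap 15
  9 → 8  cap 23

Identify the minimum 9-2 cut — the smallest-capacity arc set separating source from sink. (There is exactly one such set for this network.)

Min-cut arcs: {(3,2), (3,5), (7,2)} (total capacity 48)

augment #1: 9→7→2 push 15
augment #2: 9→1→7→2 push 14
augment #3: 9→8→3→2 push 14
augment #4: 9→8→3→5→2 push 5
max flow = 48; residual-reachable set from 9 gives S-side
cut edges (S→T): {(3,2), (3,5), (7,2)} total cap 48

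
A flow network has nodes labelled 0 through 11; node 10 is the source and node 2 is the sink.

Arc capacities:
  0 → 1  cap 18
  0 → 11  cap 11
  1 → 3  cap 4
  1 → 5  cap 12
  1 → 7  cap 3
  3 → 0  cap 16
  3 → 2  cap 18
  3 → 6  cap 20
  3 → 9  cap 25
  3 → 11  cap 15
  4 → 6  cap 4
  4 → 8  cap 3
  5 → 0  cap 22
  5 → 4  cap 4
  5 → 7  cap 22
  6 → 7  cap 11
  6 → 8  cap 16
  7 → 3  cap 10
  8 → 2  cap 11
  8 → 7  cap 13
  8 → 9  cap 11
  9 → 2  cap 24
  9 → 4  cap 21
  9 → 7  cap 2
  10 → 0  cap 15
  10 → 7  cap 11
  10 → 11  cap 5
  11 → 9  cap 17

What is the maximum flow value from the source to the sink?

Maximum flow value: 30

augment #1: 10→7→3→2 bottleneck 10, total now 10
augment #2: 10→11→9→2 bottleneck 5, total now 15
augment #3: 10→0→1→3→2 bottleneck 4, total now 19
augment #4: 10→0→11→9→2 bottleneck 11, total now 30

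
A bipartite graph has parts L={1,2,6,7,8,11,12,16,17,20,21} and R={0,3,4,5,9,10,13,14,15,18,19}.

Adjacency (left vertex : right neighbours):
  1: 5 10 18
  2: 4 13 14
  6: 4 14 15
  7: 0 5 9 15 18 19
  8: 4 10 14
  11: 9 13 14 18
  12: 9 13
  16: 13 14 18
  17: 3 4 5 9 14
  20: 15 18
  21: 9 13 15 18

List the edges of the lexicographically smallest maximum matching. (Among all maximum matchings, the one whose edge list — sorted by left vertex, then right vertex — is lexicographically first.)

Lex-smallest maximum matching: {(1,5), (2,4), (6,14), (7,0), (8,10), (11,9), (12,13), (16,18), (17,3), (20,15)}

|M| = 10 (so the lex-smallest maximum matching has 10 edges)
process left vertices in ascending order; for each, take the smallest-labelled available neighbour that still permits 10 edges overall, or leave it unmatched if none does
lex-smallest matching: {1-5, 2-4, 6-14, 7-0, 8-10, 11-9, 12-13, 16-18, 17-3, 20-15}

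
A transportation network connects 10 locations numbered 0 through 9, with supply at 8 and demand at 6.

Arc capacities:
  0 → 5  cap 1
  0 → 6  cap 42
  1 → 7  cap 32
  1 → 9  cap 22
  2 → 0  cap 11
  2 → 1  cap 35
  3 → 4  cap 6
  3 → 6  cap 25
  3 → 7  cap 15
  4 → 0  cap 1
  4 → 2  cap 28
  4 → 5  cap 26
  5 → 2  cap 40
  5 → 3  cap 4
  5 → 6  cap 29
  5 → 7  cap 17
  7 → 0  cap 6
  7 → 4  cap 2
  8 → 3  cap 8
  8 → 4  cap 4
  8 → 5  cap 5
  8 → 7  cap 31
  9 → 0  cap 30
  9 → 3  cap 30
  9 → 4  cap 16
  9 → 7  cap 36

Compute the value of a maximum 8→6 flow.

Maximum flow value: 25

augment #1: 8→3→6 bottleneck 8, total now 8
augment #2: 8→5→6 bottleneck 5, total now 13
augment #3: 8→4→0→6 bottleneck 1, total now 14
augment #4: 8→4→5→6 bottleneck 3, total now 17
augment #5: 8→7→0→6 bottleneck 6, total now 23
augment #6: 8→7→4→5→6 bottleneck 2, total now 25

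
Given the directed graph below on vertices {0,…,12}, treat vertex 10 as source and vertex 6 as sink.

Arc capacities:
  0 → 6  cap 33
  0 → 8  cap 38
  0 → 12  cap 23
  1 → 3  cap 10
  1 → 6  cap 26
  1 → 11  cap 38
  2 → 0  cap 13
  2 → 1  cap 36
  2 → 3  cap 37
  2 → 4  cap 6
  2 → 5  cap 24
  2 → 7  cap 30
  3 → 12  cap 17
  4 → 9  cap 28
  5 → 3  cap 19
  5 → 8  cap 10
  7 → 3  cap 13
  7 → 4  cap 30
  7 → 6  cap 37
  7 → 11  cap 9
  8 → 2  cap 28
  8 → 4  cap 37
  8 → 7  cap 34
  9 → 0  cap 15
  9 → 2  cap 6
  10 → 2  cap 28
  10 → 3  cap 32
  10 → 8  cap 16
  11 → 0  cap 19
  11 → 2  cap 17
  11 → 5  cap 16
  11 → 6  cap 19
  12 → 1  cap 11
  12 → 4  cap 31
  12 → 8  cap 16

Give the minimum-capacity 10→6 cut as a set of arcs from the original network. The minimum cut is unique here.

Min-cut arcs: {(3,12), (10,2), (10,8)} (total capacity 61)

augment #1: 10→2→0→6 push 13
augment #2: 10→2→1→6 push 15
augment #3: 10→8→7→6 push 16
augment #4: 10→3→12→1→6 push 11
augment #5: 10→3→12→8→7→6 push 6
max flow = 61; residual-reachable set from 10 gives S-side
cut edges (S→T): {(3,12), (10,2), (10,8)} total cap 61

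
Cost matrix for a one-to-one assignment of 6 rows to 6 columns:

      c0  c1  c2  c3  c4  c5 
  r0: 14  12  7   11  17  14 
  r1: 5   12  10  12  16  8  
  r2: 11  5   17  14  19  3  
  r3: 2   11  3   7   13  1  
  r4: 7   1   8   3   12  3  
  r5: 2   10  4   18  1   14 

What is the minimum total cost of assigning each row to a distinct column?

Minimum assignment cost: 22

optimal assignment: row0→col2 (cost 7), row1→col0 (cost 5), row2→col1 (cost 5), row3→col5 (cost 1), row4→col3 (cost 3), row5→col4 (cost 1)
total = 7 + 5 + 5 + 1 + 3 + 1 = 22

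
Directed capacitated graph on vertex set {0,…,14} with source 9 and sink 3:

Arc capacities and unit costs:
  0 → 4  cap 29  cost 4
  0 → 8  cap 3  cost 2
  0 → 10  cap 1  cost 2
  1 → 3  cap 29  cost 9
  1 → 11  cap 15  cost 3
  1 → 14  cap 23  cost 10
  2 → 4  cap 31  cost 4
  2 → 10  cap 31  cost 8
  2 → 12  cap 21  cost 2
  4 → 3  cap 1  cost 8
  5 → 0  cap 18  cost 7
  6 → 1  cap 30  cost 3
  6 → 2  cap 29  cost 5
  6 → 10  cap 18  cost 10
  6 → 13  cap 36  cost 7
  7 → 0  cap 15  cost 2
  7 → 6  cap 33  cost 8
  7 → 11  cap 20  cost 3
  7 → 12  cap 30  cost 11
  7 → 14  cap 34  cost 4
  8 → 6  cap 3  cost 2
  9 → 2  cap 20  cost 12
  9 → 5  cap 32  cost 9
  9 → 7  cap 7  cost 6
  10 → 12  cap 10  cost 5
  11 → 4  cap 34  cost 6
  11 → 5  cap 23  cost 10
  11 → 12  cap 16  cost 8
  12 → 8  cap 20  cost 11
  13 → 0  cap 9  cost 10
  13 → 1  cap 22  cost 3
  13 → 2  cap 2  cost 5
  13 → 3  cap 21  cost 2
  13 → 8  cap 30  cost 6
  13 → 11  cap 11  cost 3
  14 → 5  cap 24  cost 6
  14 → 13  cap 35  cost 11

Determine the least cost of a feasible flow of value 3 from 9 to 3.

shortest-cost path #1: 9→7→0→4→3 push 1 @ unit cost 20 (adds 20)
shortest-cost path #2: 9→7→0→8→6→13→3 push 2 @ unit cost 21 (adds 42)
total cost = 62

Minimum cost for 3 units: 62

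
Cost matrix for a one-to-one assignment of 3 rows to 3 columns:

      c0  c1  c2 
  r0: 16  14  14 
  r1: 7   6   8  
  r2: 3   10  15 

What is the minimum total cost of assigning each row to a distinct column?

optimal assignment: row0→col2 (cost 14), row1→col1 (cost 6), row2→col0 (cost 3)
total = 14 + 6 + 3 = 23

Minimum assignment cost: 23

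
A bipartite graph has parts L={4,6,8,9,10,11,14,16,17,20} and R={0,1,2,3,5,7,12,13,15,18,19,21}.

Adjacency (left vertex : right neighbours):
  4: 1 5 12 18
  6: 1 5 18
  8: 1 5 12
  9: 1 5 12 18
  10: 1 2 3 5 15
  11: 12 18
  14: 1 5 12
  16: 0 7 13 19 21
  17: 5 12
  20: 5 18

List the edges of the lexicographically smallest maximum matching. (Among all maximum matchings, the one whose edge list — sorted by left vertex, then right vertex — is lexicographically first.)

Lex-smallest maximum matching: {(4,1), (6,5), (8,12), (9,18), (10,2), (16,0)}

|M| = 6 (so the lex-smallest maximum matching has 6 edges)
process left vertices in ascending order; for each, take the smallest-labelled available neighbour that still permits 6 edges overall, or leave it unmatched if none does
lex-smallest matching: {4-1, 6-5, 8-12, 9-18, 10-2, 16-0}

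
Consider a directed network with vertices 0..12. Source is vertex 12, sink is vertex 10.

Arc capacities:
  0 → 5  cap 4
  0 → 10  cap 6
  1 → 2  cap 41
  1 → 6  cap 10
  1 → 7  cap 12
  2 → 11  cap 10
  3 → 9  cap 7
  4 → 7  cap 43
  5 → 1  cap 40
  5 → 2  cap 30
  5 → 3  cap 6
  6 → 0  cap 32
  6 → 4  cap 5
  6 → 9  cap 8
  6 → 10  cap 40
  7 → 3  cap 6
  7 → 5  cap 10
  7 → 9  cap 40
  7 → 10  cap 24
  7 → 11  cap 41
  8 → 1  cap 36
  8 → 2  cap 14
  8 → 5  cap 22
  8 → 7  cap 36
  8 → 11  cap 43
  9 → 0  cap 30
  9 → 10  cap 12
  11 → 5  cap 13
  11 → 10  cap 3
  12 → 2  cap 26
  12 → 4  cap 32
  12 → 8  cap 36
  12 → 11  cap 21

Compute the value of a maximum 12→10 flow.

augment #1: 12→11→10 bottleneck 3, total now 3
augment #2: 12→4→7→10 bottleneck 24, total now 27
augment #3: 12→4→7→9→10 bottleneck 8, total now 35
augment #4: 12→8→1→6→10 bottleneck 10, total now 45
augment #5: 12→8→7→9→10 bottleneck 4, total now 49
augment #6: 12→8→7→9→0→10 bottleneck 6, total now 55

Maximum flow value: 55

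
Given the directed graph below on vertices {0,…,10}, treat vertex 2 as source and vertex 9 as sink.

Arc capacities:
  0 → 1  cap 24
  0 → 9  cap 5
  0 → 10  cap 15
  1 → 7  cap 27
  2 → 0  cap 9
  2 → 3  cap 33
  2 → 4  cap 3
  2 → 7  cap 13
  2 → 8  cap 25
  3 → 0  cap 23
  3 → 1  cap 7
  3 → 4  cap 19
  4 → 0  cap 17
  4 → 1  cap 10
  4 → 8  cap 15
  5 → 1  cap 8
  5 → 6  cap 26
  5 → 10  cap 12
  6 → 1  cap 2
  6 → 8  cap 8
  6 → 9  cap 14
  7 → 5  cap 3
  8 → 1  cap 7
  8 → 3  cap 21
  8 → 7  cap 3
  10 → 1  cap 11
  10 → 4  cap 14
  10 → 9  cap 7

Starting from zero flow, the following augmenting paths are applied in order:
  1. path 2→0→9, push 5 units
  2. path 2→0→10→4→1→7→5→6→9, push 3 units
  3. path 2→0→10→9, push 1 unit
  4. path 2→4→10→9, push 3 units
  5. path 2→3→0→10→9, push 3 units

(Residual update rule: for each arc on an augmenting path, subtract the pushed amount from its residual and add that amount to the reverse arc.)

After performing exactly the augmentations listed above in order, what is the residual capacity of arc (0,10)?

after path 1 (2→0→9, push 5): res(0,10)=15
after path 2 (2→0→10→4→1→7→5→6→9, push 3): res(0,10)=12
after path 3 (2→0→10→9, push 1): res(0,10)=11
after path 4 (2→4→10→9, push 3): res(0,10)=11
after path 5 (2→3→0→10→9, push 3): res(0,10)=8

Residual capacity of (0,10): 8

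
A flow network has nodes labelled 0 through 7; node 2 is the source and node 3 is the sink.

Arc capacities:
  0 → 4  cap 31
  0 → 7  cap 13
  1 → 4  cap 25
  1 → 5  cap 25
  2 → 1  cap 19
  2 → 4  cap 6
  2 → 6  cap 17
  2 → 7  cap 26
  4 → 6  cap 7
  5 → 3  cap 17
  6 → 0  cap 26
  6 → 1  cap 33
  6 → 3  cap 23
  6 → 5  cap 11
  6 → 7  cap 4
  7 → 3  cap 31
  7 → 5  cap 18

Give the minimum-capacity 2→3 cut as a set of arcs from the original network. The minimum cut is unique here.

Min-cut arcs: {(2,6), (2,7), (4,6), (5,3)} (total capacity 67)

augment #1: 2→6→3 push 17
augment #2: 2→7→3 push 26
augment #3: 2→1→5→3 push 17
augment #4: 2→4→6→3 push 6
augment #5: 2→1→4→6→7→3 push 1
max flow = 67; residual-reachable set from 2 gives S-side
cut edges (S→T): {(2,6), (2,7), (4,6), (5,3)} total cap 67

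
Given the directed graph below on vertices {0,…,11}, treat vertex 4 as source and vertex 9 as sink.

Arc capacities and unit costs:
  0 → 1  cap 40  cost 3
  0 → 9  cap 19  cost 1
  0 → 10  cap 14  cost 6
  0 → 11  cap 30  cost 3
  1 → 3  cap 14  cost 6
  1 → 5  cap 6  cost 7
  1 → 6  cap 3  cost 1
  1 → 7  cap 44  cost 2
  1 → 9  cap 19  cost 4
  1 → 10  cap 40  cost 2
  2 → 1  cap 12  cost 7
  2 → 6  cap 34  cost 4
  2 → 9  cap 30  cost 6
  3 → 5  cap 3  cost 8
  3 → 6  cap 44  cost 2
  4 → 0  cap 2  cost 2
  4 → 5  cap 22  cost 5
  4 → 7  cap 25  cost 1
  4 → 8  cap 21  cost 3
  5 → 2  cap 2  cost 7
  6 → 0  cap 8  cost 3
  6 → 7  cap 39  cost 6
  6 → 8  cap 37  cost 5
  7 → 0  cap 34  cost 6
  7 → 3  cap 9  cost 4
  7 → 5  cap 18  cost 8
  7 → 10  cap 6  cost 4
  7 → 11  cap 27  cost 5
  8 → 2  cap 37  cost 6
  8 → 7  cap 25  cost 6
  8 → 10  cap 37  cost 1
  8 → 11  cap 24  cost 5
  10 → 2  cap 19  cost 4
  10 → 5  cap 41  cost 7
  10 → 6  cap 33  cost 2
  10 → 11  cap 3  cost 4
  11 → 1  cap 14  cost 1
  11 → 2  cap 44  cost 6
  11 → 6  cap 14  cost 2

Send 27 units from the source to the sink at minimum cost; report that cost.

Minimum cost for 27 units: 230

shortest-cost path #1: 4→0→9 push 2 @ unit cost 3 (adds 6)
shortest-cost path #2: 4→7→0→9 push 17 @ unit cost 8 (adds 136)
shortest-cost path #3: 4→7→11→1→9 push 8 @ unit cost 11 (adds 88)
total cost = 230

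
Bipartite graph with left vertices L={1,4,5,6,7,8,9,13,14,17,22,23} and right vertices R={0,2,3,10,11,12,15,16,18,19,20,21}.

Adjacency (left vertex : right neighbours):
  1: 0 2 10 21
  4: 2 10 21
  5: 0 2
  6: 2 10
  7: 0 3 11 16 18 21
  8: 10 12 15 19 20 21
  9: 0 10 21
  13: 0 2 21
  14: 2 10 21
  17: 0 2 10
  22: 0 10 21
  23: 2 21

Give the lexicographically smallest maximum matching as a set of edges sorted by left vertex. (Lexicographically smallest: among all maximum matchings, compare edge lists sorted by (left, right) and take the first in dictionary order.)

Lex-smallest maximum matching: {(1,0), (4,2), (6,10), (7,3), (8,12), (9,21)}

|M| = 6 (so the lex-smallest maximum matching has 6 edges)
process left vertices in ascending order; for each, take the smallest-labelled available neighbour that still permits 6 edges overall, or leave it unmatched if none does
lex-smallest matching: {1-0, 4-2, 6-10, 7-3, 8-12, 9-21}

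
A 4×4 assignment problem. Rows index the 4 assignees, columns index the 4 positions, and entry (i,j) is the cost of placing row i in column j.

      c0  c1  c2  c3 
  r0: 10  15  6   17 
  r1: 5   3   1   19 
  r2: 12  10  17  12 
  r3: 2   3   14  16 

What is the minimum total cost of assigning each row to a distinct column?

optimal assignment: row0→col2 (cost 6), row1→col1 (cost 3), row2→col3 (cost 12), row3→col0 (cost 2)
total = 6 + 3 + 12 + 2 = 23

Minimum assignment cost: 23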